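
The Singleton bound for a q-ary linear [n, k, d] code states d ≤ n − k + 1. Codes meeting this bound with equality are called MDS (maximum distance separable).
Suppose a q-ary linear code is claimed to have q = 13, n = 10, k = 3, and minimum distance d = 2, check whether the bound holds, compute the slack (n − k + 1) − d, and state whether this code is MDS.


Singleton RHS = n − k + 1 = 8, slack = 6, bound satisfied, not MDS.

Singleton bound: d ≤ n − k + 1.
Here n = 10, k = 3, so n − k + 1 = 8.
Given d = 2, check d ≤ 8: YES.
Slack = (n − k + 1) − d = 6.
The code is NOT MDS (slack = 6 > 0).
Description: the claimed parameters are [10, 3, 2]_13; such a code would be non-MDS.


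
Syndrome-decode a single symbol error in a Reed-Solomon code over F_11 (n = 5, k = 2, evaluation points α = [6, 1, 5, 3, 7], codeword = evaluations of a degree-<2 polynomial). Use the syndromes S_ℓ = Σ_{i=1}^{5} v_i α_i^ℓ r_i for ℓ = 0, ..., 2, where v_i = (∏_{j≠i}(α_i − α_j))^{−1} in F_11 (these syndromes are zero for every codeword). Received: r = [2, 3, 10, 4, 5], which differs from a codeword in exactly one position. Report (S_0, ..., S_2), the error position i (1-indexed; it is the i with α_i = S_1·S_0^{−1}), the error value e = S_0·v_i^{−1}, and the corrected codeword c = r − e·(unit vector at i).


S = (3, 3, 3), error at position 2, error magnitude e = 5, c = [2, 9, 10, 4, 5].

Step 1: column multipliers v_i = (∏_{j≠i}(α_i − α_j))^{−1} mod 11.
  i = 1 (α = 6): (6−1)(6−5)(6−3)(6−7) = 5·1·3·(−1) = −15 ≡ 7, so v_1 = 7^{−1} = 8 (mod 11).
  i = 2 (α = 1): (1−6)(1−5)(1−3)(1−7) = (−5)·(−4)·(−2)·(−6) = 240 ≡ 9, so v_2 = 9^{−1} = 5 (mod 11).
  i = 3 (α = 5): (5−6)(5−1)(5−3)(5−7) = (−1)·4·2·(−2) = 16 ≡ 5, so v_3 = 5^{−1} = 9 (mod 11).
  i = 4 (α = 3): (3−6)(3−1)(3−5)(3−7) = (−3)·2·(−2)·(−4) = −48 ≡ 7, so v_4 = 7^{−1} = 8 (mod 11).
  i = 5 (α = 7): (7−6)(7−1)(7−5)(7−3) = 1·6·2·4 = 48 ≡ 4, so v_5 = 4^{−1} = 3 (mod 11).
  v = [8, 5, 9, 8, 3].
Step 2: syndromes of r = [2, 3, 10, 4, 5] (all sums mod 11).
  S_0 = Σ v_i r_i = 8·2 + 5·3 + 9·10 + 8·4 + 3·5 = 168 ≡ 3.
  S_1 = Σ v_i α_i r_i = 8·6·2 + 5·1·3 + 9·5·10 + 8·3·4 + 3·7·5 = 762 ≡ 3.
  α_i^2 mod 11 = [3, 1, 3, 9, 5].
  S_2 = Σ v_i α_i^2 r_i = 8·3·2 + 5·1·3 + 9·3·10 + 8·9·4 + 3·5·5 = 696 ≡ 3.
  S = (3, 3, 3) ≠ 0, so r is not a codeword (an error is present).
Step 3: locate the error. For a single error e at position i, S_ℓ = v_i·e·α_i^ℓ, so α_err = S_1/S_0.
  S_0^{−1} = 3^{−1} = 4 (mod 11), so α_err = 3·4 = 12 ≡ 1 = α_2. Error position i = 2.
  Consistency check: S_2/S_1 = 3·4 = 12 ≡ 1 = α_err ✓ (single-error assumption holds).
Step 4: error magnitude e = S_0/v_2 = S_0·∏_{j≠2}(α_2 − α_j) = 3·9 = 27 ≡ 5 (mod 11).
Step 5: correct position 2: c_2 = r_2 − e = 3 − 5 ≡ 9 (mod 11). Hence c = [2, 9, 10, 4, 5].
  Check: interpolating c through the α_i gives m(x) = 6 + 3·x (degree < 2) with m(α_i) = c_i for every i, so c is indeed a codeword.


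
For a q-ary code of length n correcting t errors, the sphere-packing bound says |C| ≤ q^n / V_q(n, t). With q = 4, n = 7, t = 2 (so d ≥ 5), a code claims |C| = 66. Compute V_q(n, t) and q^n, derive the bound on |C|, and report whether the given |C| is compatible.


V_q(n, t) = 211, q^n = 16384, Hamming bound = 77, |C| = 66 ≤ bound (satisfied).

Step 1: Compute V_q(n, t) = Σ_{j=0}^2 C(n, j) (q−1)^j.
  j = 0: C(7,0)·(3)^0 = 1·1 = 1.
  j = 1: C(7,1)·(3)^1 = 7·3 = 21.
  j = 2: C(7,2)·(3)^2 = 21·9 = 189.
  V_q(n, t) = 1 + 21 + 189 = 211.
Step 2: q^n = 4^7 = 16384.
Step 3: Hamming bound ⌊q^n / V_q(n,t)⌋ = ⌊16384/211⌋ = 77.
Step 4: Compare |C| = 66 to 77: satisfied.
The claimed |C| lies below the Hamming bound.


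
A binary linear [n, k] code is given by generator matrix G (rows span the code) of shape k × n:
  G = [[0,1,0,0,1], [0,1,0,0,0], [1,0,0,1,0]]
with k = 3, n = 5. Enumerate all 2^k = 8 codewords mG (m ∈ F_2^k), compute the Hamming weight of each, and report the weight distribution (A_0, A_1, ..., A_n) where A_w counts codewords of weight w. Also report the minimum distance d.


Weight distribution: A_0 = 1, A_1 = 2, A_2 = 2, A_3 = 2, A_4 = 1. Minimum distance d = 1.

Enumerate all 2^3 = 8 messages m ∈ F_2^3.
For each, compute codeword c = mG in F_2^5, then tally its weight.
  m = 000 → c = 00000, weight = 0.
  m = 100 → c = 01001, weight = 2.
  m = 010 → c = 01000, weight = 1.
  m = 110 → c = 00001, weight = 1.
  m = 001 → c = 10010, weight = 2.
  m = 101 → c = 11011, weight = 4.
  m = 011 → c = 11010, weight = 3.
  m = 111 → c = 10011, weight = 3.
Tally weights:
  weight 0: 1 codewords.
  weight 1: 2 codewords.
  weight 2: 2 codewords.
  weight 3: 2 codewords.
  weight 4: 1 codewords.
Minimum distance d = smallest w > 0 with A_w > 0 = 1.
Sanity: Σ A_w = 8 = 2^3 = 8 ✓.


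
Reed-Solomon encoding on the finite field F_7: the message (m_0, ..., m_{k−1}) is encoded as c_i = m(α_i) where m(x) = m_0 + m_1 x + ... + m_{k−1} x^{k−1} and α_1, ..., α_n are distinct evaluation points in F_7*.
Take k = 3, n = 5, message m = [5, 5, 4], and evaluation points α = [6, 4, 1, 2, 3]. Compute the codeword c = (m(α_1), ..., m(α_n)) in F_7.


c = [4, 5, 0, 3, 0]

Message polynomial: m(x) = 5 + 5·x + 4·x^2 (mod 7).
For each evaluation point α_i, compute m(α_i) mod 7:
  α_1 = 6: Horner steps 4 → 1 → 4, so m(6) = 4.
  α_2 = 4: Horner steps 4 → 0 → 5, so m(4) = 5.
  α_3 = 1: Horner steps 4 → 2 → 0, so m(1) = 0.
  α_4 = 2: Horner steps 4 → 6 → 3, so m(2) = 3.
  α_5 = 3: Horner steps 4 → 3 → 0, so m(3) = 0.
Codeword c = [4, 5, 0, 3, 0] ∈ F_7^5.


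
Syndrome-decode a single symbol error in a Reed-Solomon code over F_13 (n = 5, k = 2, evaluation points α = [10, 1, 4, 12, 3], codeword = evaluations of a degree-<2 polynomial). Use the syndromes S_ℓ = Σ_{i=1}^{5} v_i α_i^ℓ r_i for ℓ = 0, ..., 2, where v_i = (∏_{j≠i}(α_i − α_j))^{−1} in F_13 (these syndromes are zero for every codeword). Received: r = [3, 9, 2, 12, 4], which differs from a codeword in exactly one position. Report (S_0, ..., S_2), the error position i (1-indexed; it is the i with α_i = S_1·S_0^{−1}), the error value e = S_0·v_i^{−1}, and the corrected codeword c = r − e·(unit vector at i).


S = (3, 3, 3), error at position 2, error magnitude e = 1, c = [3, 8, 2, 12, 4].

Step 1: column multipliers v_i = (∏_{j≠i}(α_i − α_j))^{−1} mod 13.
  i = 1 (α = 10): (10−1)(10−4)(10−12)(10−3) = 9·6·(−2)·7 = −756 ≡ 11, so v_1 = 11^{−1} = 6 (mod 13).
  i = 2 (α = 1): (1−10)(1−4)(1−12)(1−3) = (−9)·(−3)·(−11)·(−2) = 594 ≡ 9, so v_2 = 9^{−1} = 3 (mod 13).
  i = 3 (α = 4): (4−10)(4−1)(4−12)(4−3) = (−6)·3·(−8)·1 = 144 ≡ 1, so v_3 = 1^{−1} = 1 (mod 13).
  i = 4 (α = 12): (12−10)(12−1)(12−4)(12−3) = 2·11·8·9 = 1584 ≡ 11, so v_4 = 11^{−1} = 6 (mod 13).
  i = 5 (α = 3): (3−10)(3−1)(3−4)(3−12) = (−7)·2·(−1)·(−9) = −126 ≡ 4, so v_5 = 4^{−1} = 10 (mod 13).
  v = [6, 3, 1, 6, 10].
Step 2: syndromes of r = [3, 9, 2, 12, 4] (all sums mod 13).
  S_0 = Σ v_i r_i = 6·3 + 3·9 + 1·2 + 6·12 + 10·4 = 159 ≡ 3.
  S_1 = Σ v_i α_i r_i = 6·10·3 + 3·1·9 + 1·4·2 + 6·12·12 + 10·3·4 = 1199 ≡ 3.
  α_i^2 mod 13 = [9, 1, 3, 1, 9].
  S_2 = Σ v_i α_i^2 r_i = 6·9·3 + 3·1·9 + 1·3·2 + 6·1·12 + 10·9·4 = 627 ≡ 3.
  S = (3, 3, 3) ≠ 0, so r is not a codeword (an error is present).
Step 3: locate the error. For a single error e at position i, S_ℓ = v_i·e·α_i^ℓ, so α_err = S_1/S_0.
  S_0^{−1} = 3^{−1} = 9 (mod 13), so α_err = 3·9 = 27 ≡ 1 = α_2. Error position i = 2.
  Consistency check: S_2/S_1 = 3·9 = 27 ≡ 1 = α_err ✓ (single-error assumption holds).
Step 4: error magnitude e = S_0/v_2 = S_0·∏_{j≠2}(α_2 − α_j) = 3·9 = 27 ≡ 1 (mod 13).
Step 5: correct position 2: c_2 = r_2 − e = 9 − 1 ≡ 8 (mod 13). Hence c = [3, 8, 2, 12, 4].
  Check: interpolating c through the α_i gives m(x) = 10 + 11·x (degree < 2) with m(α_i) = c_i for every i, so c is indeed a codeword.


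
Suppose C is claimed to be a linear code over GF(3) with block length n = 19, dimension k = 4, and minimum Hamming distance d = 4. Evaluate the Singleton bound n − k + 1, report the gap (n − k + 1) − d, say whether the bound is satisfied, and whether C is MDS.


Singleton RHS = n − k + 1 = 16, slack = 12, bound satisfied, not MDS.

Singleton bound: d ≤ n − k + 1.
Here n = 19, k = 4, so n − k + 1 = 16.
Given d = 4, check d ≤ 16: YES.
Slack = (n − k + 1) − d = 12.
The code is NOT MDS (slack = 12 > 0).
Description: the claimed parameters are [19, 4, 4]_3; such a code would be non-MDS.


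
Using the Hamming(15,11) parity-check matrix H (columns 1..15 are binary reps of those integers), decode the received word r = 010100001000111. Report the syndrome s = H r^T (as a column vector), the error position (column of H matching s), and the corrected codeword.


s = (0, 0, 1, 1)^T, error position = 3, corrected codeword c = 011100001000111

Compute s = H r^T mod 2 one row at a time:
  s_1 = 0 + 1 + 0 + 0 + 0 + 1 + 1 + 1 = 4 ≡ 0 (mod 2).
  s_2 = 1 + 0 + 0 + 0 + 0 + 1 + 1 + 1 = 4 ≡ 0 (mod 2).
  s_3 = 1 + 0 + 0 + 0 + 0 + 0 + 1 + 1 = 3 ≡ 1 (mod 2).
  s_4 = 0 + 0 + 0 + 0 + 1 + 0 + 1 + 1 = 3 ≡ 1 (mod 2).
s = (0, 0, 1, 1)^T — this equals column 3 of H (binary 0011), so error is at position 3.
Correct: flip bit 3 of r = 010100001000111 to get c = 011100001000111.


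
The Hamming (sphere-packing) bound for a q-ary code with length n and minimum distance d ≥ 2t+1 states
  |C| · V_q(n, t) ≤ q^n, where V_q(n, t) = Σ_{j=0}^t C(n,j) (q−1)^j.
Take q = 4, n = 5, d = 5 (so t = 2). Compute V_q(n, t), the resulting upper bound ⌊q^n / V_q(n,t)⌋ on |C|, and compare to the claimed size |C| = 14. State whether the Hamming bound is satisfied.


V_q(n, t) = 106, q^n = 1024, Hamming bound = 9, |C| = 14 > bound (violated).

Step 1: Compute V_q(n, t) = Σ_{j=0}^2 C(n, j) (q−1)^j.
  j = 0: C(5,0)·(3)^0 = 1·1 = 1.
  j = 1: C(5,1)·(3)^1 = 5·3 = 15.
  j = 2: C(5,2)·(3)^2 = 10·9 = 90.
  V_q(n, t) = 1 + 15 + 90 = 106.
Step 2: q^n = 4^5 = 1024.
Step 3: Hamming bound ⌊q^n / V_q(n,t)⌋ = ⌊1024/106⌋ = 9.
Step 4: Compare |C| = 14 to 9: violated.
The claimed |C| lies above the Hamming bound, so no 4-ary code of length 5 with d ≥ 5 can have 14 codewords.


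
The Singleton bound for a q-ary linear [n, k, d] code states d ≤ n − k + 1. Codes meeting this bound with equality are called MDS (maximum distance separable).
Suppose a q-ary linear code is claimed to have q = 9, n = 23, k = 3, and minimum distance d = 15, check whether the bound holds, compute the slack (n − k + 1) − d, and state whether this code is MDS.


Singleton RHS = n − k + 1 = 21, slack = 6, bound satisfied, not MDS.

Singleton bound: d ≤ n − k + 1.
Here n = 23, k = 3, so n − k + 1 = 21.
Given d = 15, check d ≤ 21: YES.
Slack = (n − k + 1) − d = 6.
The code is NOT MDS (slack = 6 > 0).
Description: the claimed parameters are [23, 3, 15]_9; such a code would be non-MDS.


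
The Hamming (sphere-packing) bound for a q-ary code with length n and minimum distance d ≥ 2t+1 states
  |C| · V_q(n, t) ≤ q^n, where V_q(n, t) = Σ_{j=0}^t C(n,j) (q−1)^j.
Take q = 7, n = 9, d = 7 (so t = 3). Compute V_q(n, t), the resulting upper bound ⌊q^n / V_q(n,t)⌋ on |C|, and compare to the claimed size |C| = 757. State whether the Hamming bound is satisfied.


V_q(n, t) = 19495, q^n = 40353607, Hamming bound = 2069, |C| = 757 ≤ bound (satisfied).

Step 1: Compute V_q(n, t) = Σ_{j=0}^3 C(n, j) (q−1)^j.
  j = 0: C(9,0)·(6)^0 = 1·1 = 1.
  j = 1: C(9,1)·(6)^1 = 9·6 = 54.
  j = 2: C(9,2)·(6)^2 = 36·36 = 1296.
  j = 3: C(9,3)·(6)^3 = 84·216 = 18144.
  V_q(n, t) = 1 + 54 + 1296 + 18144 = 19495.
Step 2: q^n = 7^9 = 40353607.
Step 3: Hamming bound ⌊q^n / V_q(n,t)⌋ = ⌊40353607/19495⌋ = 2069.
Step 4: Compare |C| = 757 to 2069: satisfied.
The claimed |C| lies below the Hamming bound.


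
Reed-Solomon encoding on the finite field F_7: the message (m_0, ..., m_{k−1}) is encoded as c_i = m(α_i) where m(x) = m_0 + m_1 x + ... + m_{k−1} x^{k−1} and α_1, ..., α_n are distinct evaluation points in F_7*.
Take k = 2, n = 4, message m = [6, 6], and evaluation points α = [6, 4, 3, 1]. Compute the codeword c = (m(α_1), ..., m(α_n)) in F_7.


c = [0, 2, 3, 5]

Message polynomial: m(x) = 6 + 6·x (mod 7).
For each evaluation point α_i, compute m(α_i) mod 7:
  α_1 = 6: Horner steps 6 → 0, so m(6) = 0.
  α_2 = 4: Horner steps 6 → 2, so m(4) = 2.
  α_3 = 3: Horner steps 6 → 3, so m(3) = 3.
  α_4 = 1: Horner steps 6 → 5, so m(1) = 5.
Codeword c = [0, 2, 3, 5] ∈ F_7^4.


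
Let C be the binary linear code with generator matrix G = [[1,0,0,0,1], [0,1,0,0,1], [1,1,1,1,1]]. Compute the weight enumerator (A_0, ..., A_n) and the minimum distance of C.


Weight distribution: A_0 = 1, A_2 = 3, A_3 = 3, A_5 = 1. Minimum distance d = 2.

Enumerate all 2^3 = 8 messages m ∈ F_2^3.
For each, compute codeword c = mG in F_2^5, then tally its weight.
  m = 000 → c = 00000, weight = 0.
  m = 100 → c = 10001, weight = 2.
  m = 010 → c = 01001, weight = 2.
  m = 110 → c = 11000, weight = 2.
  m = 001 → c = 11111, weight = 5.
  m = 101 → c = 01110, weight = 3.
  m = 011 → c = 10110, weight = 3.
  m = 111 → c = 00111, weight = 3.
Tally weights:
  weight 0: 1 codewords.
  weight 2: 3 codewords.
  weight 3: 3 codewords.
  weight 5: 1 codewords.
Minimum distance d = smallest w > 0 with A_w > 0 = 2.
Sanity: Σ A_w = 8 = 2^3 = 8 ✓.


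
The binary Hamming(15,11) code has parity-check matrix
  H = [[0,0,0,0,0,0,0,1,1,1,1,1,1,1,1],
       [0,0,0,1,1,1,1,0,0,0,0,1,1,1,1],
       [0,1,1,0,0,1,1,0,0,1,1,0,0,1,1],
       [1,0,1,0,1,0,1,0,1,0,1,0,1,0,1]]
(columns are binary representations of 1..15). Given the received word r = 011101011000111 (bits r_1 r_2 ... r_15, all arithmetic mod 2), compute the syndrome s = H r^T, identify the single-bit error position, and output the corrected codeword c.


s = (1, 1, 1, 0)^T, error position = 14, corrected codeword c = 011101011000101

Compute s = H r^T mod 2 one row at a time:
  s_1 = 1 + 1 + 0 + 0 + 0 + 1 + 1 + 1 = 5 ≡ 1 (mod 2).
  s_2 = 1 + 0 + 1 + 0 + 0 + 1 + 1 + 1 = 5 ≡ 1 (mod 2).
  s_3 = 1 + 1 + 1 + 0 + 0 + 0 + 1 + 1 = 5 ≡ 1 (mod 2).
  s_4 = 0 + 1 + 0 + 0 + 1 + 0 + 1 + 1 = 4 ≡ 0 (mod 2).
s = (1, 1, 1, 0)^T — this equals column 14 of H (binary 1110), so error is at position 14.
Correct: flip bit 14 of r = 011101011000111 to get c = 011101011000101.


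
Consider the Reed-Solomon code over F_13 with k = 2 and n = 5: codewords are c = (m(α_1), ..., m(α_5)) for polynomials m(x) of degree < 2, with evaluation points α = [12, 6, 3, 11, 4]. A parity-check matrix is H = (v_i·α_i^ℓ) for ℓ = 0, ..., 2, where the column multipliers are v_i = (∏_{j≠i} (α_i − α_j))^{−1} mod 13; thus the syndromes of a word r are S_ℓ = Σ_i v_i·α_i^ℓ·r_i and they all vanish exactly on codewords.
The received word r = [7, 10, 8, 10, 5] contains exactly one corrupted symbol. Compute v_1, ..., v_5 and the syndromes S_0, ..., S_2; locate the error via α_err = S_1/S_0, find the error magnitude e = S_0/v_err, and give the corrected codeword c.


S = (1, 6, 10), error at position 2, error magnitude e = 11, c = [7, 12, 8, 10, 5].

Step 1: column multipliers v_i = (∏_{j≠i}(α_i − α_j))^{−1} mod 13.
  i = 1 (α = 12): (12−6)(12−3)(12−11)(12−4) = 6·9·1·8 = 432 ≡ 3, so v_1 = 3^{−1} = 9 (mod 13).
  i = 2 (α = 6): (6−12)(6−3)(6−11)(6−4) = (−6)·3·(−5)·2 = 180 ≡ 11, so v_2 = 11^{−1} = 6 (mod 13).
  i = 3 (α = 3): (3−12)(3−6)(3−11)(3−4) = (−9)·(−3)·(−8)·(−1) = 216 ≡ 8, so v_3 = 8^{−1} = 5 (mod 13).
  i = 4 (α = 11): (11−12)(11−6)(11−3)(11−4) = (−1)·5·8·7 = −280 ≡ 6, so v_4 = 6^{−1} = 11 (mod 13).
  i = 5 (α = 4): (4−12)(4−6)(4−3)(4−11) = (−8)·(−2)·1·(−7) = −112 ≡ 5, so v_5 = 5^{−1} = 8 (mod 13).
  v = [9, 6, 5, 11, 8].
Step 2: syndromes of r = [7, 10, 8, 10, 5] (all sums mod 13).
  S_0 = Σ v_i r_i = 9·7 + 6·10 + 5·8 + 11·10 + 8·5 = 313 ≡ 1.
  S_1 = Σ v_i α_i r_i = 9·12·7 + 6·6·10 + 5·3·8 + 11·11·10 + 8·4·5 = 2606 ≡ 6.
  α_i^2 mod 13 = [1, 10, 9, 4, 3].
  S_2 = Σ v_i α_i^2 r_i = 9·1·7 + 6·10·10 + 5·9·8 + 11·4·10 + 8·3·5 = 1583 ≡ 10.
  S = (1, 6, 10) ≠ 0, so r is not a codeword (an error is present).
Step 3: locate the error. For a single error e at position i, S_ℓ = v_i·e·α_i^ℓ, so α_err = S_1/S_0.
  S_0^{−1} = 1^{−1} = 1 (mod 13), so α_err = 6·1 = 6 ≡ 6 = α_2. Error position i = 2.
  Consistency check: S_2/S_1 = 10·11 = 110 ≡ 6 = α_err ✓ (single-error assumption holds).
Step 4: error magnitude e = S_0/v_2 = S_0·∏_{j≠2}(α_2 − α_j) = 1·11 = 11 ≡ 11 (mod 13).
Step 5: correct position 2: c_2 = r_2 − e = 10 − 11 ≡ 12 (mod 13). Hence c = [7, 12, 8, 10, 5].
  Check: interpolating c through the α_i gives m(x) = 4 + 10·x (degree < 2) with m(α_i) = c_i for every i, so c is indeed a codeword.


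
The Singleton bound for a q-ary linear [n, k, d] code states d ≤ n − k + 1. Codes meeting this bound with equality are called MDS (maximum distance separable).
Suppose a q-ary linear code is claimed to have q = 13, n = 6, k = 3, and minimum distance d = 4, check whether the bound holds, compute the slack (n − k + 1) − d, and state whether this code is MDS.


Singleton RHS = n − k + 1 = 4, slack = 0, bound satisfied, MDS.

Singleton bound: d ≤ n − k + 1.
Here n = 6, k = 3, so n − k + 1 = 4.
Given d = 4, check d ≤ 4: YES.
Slack = (n − k + 1) − d = 0.
The code is MDS (slack = 0).
Description: the claimed parameters are [6, 3, 4]_13; such a code would be MDS (meets Singleton bound).


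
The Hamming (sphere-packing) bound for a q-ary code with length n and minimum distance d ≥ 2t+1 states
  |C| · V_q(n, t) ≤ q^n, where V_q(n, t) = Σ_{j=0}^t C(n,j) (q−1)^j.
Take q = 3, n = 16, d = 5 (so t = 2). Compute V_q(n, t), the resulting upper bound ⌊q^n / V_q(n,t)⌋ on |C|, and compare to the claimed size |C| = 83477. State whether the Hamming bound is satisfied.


V_q(n, t) = 513, q^n = 43046721, Hamming bound = 83911, |C| = 83477 ≤ bound (satisfied).

Step 1: Compute V_q(n, t) = Σ_{j=0}^2 C(n, j) (q−1)^j.
  j = 0: C(16,0)·(2)^0 = 1·1 = 1.
  j = 1: C(16,1)·(2)^1 = 16·2 = 32.
  j = 2: C(16,2)·(2)^2 = 120·4 = 480.
  V_q(n, t) = 1 + 32 + 480 = 513.
Step 2: q^n = 3^16 = 43046721.
Step 3: Hamming bound ⌊q^n / V_q(n,t)⌋ = ⌊43046721/513⌋ = 83911.
Step 4: Compare |C| = 83477 to 83911: satisfied.
The claimed |C| lies below the Hamming bound.


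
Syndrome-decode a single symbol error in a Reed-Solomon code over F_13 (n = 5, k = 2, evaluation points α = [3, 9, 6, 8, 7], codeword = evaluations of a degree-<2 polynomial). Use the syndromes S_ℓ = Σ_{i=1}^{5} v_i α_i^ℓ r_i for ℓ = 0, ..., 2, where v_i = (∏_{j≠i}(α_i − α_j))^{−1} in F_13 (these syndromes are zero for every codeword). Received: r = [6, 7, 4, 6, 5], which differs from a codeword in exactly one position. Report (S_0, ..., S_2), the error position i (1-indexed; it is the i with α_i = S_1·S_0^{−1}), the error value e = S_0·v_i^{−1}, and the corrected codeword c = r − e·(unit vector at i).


S = (2, 6, 5), error at position 1, error magnitude e = 5, c = [1, 7, 4, 6, 5].

Step 1: column multipliers v_i = (∏_{j≠i}(α_i − α_j))^{−1} mod 13.
  i = 1 (α = 3): (3−9)(3−6)(3−8)(3−7) = (−6)·(−3)·(−5)·(−4) = 360 ≡ 9, so v_1 = 9^{−1} = 3 (mod 13).
  i = 2 (α = 9): (9−3)(9−6)(9−8)(9−7) = 6·3·1·2 = 36 ≡ 10, so v_2 = 10^{−1} = 4 (mod 13).
  i = 3 (α = 6): (6−3)(6−9)(6−8)(6−7) = 3·(−3)·(−2)·(−1) = −18 ≡ 8, so v_3 = 8^{−1} = 5 (mod 13).
  i = 4 (α = 8): (8−3)(8−9)(8−6)(8−7) = 5·(−1)·2·1 = −10 ≡ 3, so v_4 = 3^{−1} = 9 (mod 13).
  i = 5 (α = 7): (7−3)(7−9)(7−6)(7−8) = 4·(−2)·1·(−1) = 8 ≡ 8, so v_5 = 8^{−1} = 5 (mod 13).
  v = [3, 4, 5, 9, 5].
Step 2: syndromes of r = [6, 7, 4, 6, 5] (all sums mod 13).
  S_0 = Σ v_i r_i = 3·6 + 4·7 + 5·4 + 9·6 + 5·5 = 145 ≡ 2.
  S_1 = Σ v_i α_i r_i = 3·3·6 + 4·9·7 + 5·6·4 + 9·8·6 + 5·7·5 = 1033 ≡ 6.
  α_i^2 mod 13 = [9, 3, 10, 12, 10].
  S_2 = Σ v_i α_i^2 r_i = 3·9·6 + 4·3·7 + 5·10·4 + 9·12·6 + 5·10·5 = 1344 ≡ 5.
  S = (2, 6, 5) ≠ 0, so r is not a codeword (an error is present).
Step 3: locate the error. For a single error e at position i, S_ℓ = v_i·e·α_i^ℓ, so α_err = S_1/S_0.
  S_0^{−1} = 2^{−1} = 7 (mod 13), so α_err = 6·7 = 42 ≡ 3 = α_1. Error position i = 1.
  Consistency check: S_2/S_1 = 5·11 = 55 ≡ 3 = α_err ✓ (single-error assumption holds).
Step 4: error magnitude e = S_0/v_1 = S_0·∏_{j≠1}(α_1 − α_j) = 2·9 = 18 ≡ 5 (mod 13).
Step 5: correct position 1: c_1 = r_1 − e = 6 − 5 ≡ 1 (mod 13). Hence c = [1, 7, 4, 6, 5].
  Check: interpolating c through the α_i gives m(x) = 11 + 1·x (degree < 2) with m(α_i) = c_i for every i, so c is indeed a codeword.


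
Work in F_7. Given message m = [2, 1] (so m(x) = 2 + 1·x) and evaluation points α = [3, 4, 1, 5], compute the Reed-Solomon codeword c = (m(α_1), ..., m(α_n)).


c = [5, 6, 3, 0]

Message polynomial: m(x) = 2 + 1·x (mod 7).
For each evaluation point α_i, compute m(α_i) mod 7:
  α_1 = 3: Horner steps 1 → 5, so m(3) = 5.
  α_2 = 4: Horner steps 1 → 6, so m(4) = 6.
  α_3 = 1: Horner steps 1 → 3, so m(1) = 3.
  α_4 = 5: Horner steps 1 → 0, so m(5) = 0.
Codeword c = [5, 6, 3, 0] ∈ F_7^4.


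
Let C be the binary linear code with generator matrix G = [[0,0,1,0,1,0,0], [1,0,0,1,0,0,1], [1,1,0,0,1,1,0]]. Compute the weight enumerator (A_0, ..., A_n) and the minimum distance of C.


Weight distribution: A_0 = 1, A_2 = 1, A_3 = 1, A_4 = 2, A_5 = 3. Minimum distance d = 2.

Enumerate all 2^3 = 8 messages m ∈ F_2^3.
For each, compute codeword c = mG in F_2^7, then tally its weight.
  m = 000 → c = 0000000, weight = 0.
  m = 100 → c = 0010100, weight = 2.
  m = 010 → c = 1001001, weight = 3.
  m = 110 → c = 1011101, weight = 5.
  m = 001 → c = 1100110, weight = 4.
  m = 101 → c = 1110010, weight = 4.
  m = 011 → c = 0101111, weight = 5.
  m = 111 → c = 0111011, weight = 5.
Tally weights:
  weight 0: 1 codewords.
  weight 2: 1 codewords.
  weight 3: 1 codewords.
  weight 4: 2 codewords.
  weight 5: 3 codewords.
Minimum distance d = smallest w > 0 with A_w > 0 = 2.
Sanity: Σ A_w = 8 = 2^3 = 8 ✓.


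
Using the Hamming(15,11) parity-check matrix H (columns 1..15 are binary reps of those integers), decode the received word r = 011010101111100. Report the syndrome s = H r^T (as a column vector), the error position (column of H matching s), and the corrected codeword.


s = (1, 0, 1, 0)^T, error position = 10, corrected codeword c = 011010101011100

Compute s = H r^T mod 2 one row at a time:
  s_1 = 0 + 1 + 1 + 1 + 1 + 1 + 0 + 0 = 5 ≡ 1 (mod 2).
  s_2 = 0 + 1 + 0 + 1 + 1 + 1 + 0 + 0 = 4 ≡ 0 (mod 2).
  s_3 = 1 + 1 + 0 + 1 + 1 + 1 + 0 + 0 = 5 ≡ 1 (mod 2).
  s_4 = 0 + 1 + 1 + 1 + 1 + 1 + 1 + 0 = 6 ≡ 0 (mod 2).
s = (1, 0, 1, 0)^T — this equals column 10 of H (binary 1010), so error is at position 10.
Correct: flip bit 10 of r = 011010101111100 to get c = 011010101011100.


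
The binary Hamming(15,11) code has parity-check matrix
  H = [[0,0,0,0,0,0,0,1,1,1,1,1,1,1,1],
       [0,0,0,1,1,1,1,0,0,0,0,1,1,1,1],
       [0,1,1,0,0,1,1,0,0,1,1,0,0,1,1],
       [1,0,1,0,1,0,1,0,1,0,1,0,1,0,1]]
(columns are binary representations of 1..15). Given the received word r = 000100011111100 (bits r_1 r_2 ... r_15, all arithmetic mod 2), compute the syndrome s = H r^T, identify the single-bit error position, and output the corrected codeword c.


s = (0, 1, 0, 1)^T, error position = 5, corrected codeword c = 000110011111100

Compute s = H r^T mod 2 one row at a time:
  s_1 = 1 + 1 + 1 + 1 + 1 + 1 + 0 + 0 = 6 ≡ 0 (mod 2).
  s_2 = 1 + 0 + 0 + 0 + 1 + 1 + 0 + 0 = 3 ≡ 1 (mod 2).
  s_3 = 0 + 0 + 0 + 0 + 1 + 1 + 0 + 0 = 2 ≡ 0 (mod 2).
  s_4 = 0 + 0 + 0 + 0 + 1 + 1 + 1 + 0 = 3 ≡ 1 (mod 2).
s = (0, 1, 0, 1)^T — this equals column 5 of H (binary 0101), so error is at position 5.
Correct: flip bit 5 of r = 000100011111100 to get c = 000110011111100.


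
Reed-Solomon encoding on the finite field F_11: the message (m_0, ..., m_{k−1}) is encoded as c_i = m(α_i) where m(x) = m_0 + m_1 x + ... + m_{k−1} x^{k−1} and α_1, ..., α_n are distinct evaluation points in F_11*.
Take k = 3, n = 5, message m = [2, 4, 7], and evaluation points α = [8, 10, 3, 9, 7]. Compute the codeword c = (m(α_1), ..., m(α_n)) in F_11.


c = [9, 5, 0, 0, 10]

Message polynomial: m(x) = 2 + 4·x + 7·x^2 (mod 11).
For each evaluation point α_i, compute m(α_i) mod 11:
  α_1 = 8: Horner steps 7 → 5 → 9, so m(8) = 9.
  α_2 = 10: Horner steps 7 → 8 → 5, so m(10) = 5.
  α_3 = 3: Horner steps 7 → 3 → 0, so m(3) = 0.
  α_4 = 9: Horner steps 7 → 1 → 0, so m(9) = 0.
  α_5 = 7: Horner steps 7 → 9 → 10, so m(7) = 10.
Codeword c = [9, 5, 0, 0, 10] ∈ F_11^5.


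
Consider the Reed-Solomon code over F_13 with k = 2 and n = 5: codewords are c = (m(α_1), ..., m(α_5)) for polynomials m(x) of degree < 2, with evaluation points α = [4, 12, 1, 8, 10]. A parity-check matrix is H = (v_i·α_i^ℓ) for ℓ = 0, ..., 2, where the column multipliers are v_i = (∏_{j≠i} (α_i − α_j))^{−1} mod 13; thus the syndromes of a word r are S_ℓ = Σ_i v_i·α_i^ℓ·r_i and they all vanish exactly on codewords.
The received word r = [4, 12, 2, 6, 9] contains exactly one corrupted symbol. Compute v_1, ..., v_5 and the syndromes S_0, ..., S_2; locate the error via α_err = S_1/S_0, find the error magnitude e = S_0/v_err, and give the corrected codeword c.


S = (12, 9, 10), error at position 1, error magnitude e = 4, c = [0, 12, 2, 6, 9].

Step 1: column multipliers v_i = (∏_{j≠i}(α_i − α_j))^{−1} mod 13.
  i = 1 (α = 4): (4−12)(4−1)(4−8)(4−10) = (−8)·3·(−4)·(−6) = −576 ≡ 9, so v_1 = 9^{−1} = 3 (mod 13).
  i = 2 (α = 12): (12−4)(12−1)(12−8)(12−10) = 8·11·4·2 = 704 ≡ 2, so v_2 = 2^{−1} = 7 (mod 13).
  i = 3 (α = 1): (1−4)(1−12)(1−8)(1−10) = (−3)·(−11)·(−7)·(−9) = 2079 ≡ 12, so v_3 = 12^{−1} = 12 (mod 13).
  i = 4 (α = 8): (8−4)(8−12)(8−1)(8−10) = 4·(−4)·7·(−2) = 224 ≡ 3, so v_4 = 3^{−1} = 9 (mod 13).
  i = 5 (α = 10): (10−4)(10−12)(10−1)(10−8) = 6·(−2)·9·2 = −216 ≡ 5, so v_5 = 5^{−1} = 8 (mod 13).
  v = [3, 7, 12, 9, 8].
Step 2: syndromes of r = [4, 12, 2, 6, 9] (all sums mod 13).
  S_0 = Σ v_i r_i = 3·4 + 7·12 + 12·2 + 9·6 + 8·9 = 246 ≡ 12.
  S_1 = Σ v_i α_i r_i = 3·4·4 + 7·12·12 + 12·1·2 + 9·8·6 + 8·10·9 = 2232 ≡ 9.
  α_i^2 mod 13 = [3, 1, 1, 12, 9].
  S_2 = Σ v_i α_i^2 r_i = 3·3·4 + 7·1·12 + 12·1·2 + 9·12·6 + 8·9·9 = 1440 ≡ 10.
  S = (12, 9, 10) ≠ 0, so r is not a codeword (an error is present).
Step 3: locate the error. For a single error e at position i, S_ℓ = v_i·e·α_i^ℓ, so α_err = S_1/S_0.
  S_0^{−1} = 12^{−1} = 12 (mod 13), so α_err = 9·12 = 108 ≡ 4 = α_1. Error position i = 1.
  Consistency check: S_2/S_1 = 10·3 = 30 ≡ 4 = α_err ✓ (single-error assumption holds).
Step 4: error magnitude e = S_0/v_1 = S_0·∏_{j≠1}(α_1 − α_j) = 12·9 = 108 ≡ 4 (mod 13).
Step 5: correct position 1: c_1 = r_1 − e = 4 − 4 ≡ 0 (mod 13). Hence c = [0, 12, 2, 6, 9].
  Check: interpolating c through the α_i gives m(x) = 7 + 8·x (degree < 2) with m(α_i) = c_i for every i, so c is indeed a codeword.


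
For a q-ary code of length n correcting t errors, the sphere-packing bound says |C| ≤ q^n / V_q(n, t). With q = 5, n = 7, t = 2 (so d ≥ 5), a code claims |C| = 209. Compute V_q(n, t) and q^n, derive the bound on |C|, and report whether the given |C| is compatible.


V_q(n, t) = 365, q^n = 78125, Hamming bound = 214, |C| = 209 ≤ bound (satisfied).

Step 1: Compute V_q(n, t) = Σ_{j=0}^2 C(n, j) (q−1)^j.
  j = 0: C(7,0)·(4)^0 = 1·1 = 1.
  j = 1: C(7,1)·(4)^1 = 7·4 = 28.
  j = 2: C(7,2)·(4)^2 = 21·16 = 336.
  V_q(n, t) = 1 + 28 + 336 = 365.
Step 2: q^n = 5^7 = 78125.
Step 3: Hamming bound ⌊q^n / V_q(n,t)⌋ = ⌊78125/365⌋ = 214.
Step 4: Compare |C| = 209 to 214: satisfied.
The claimed |C| lies below the Hamming bound.


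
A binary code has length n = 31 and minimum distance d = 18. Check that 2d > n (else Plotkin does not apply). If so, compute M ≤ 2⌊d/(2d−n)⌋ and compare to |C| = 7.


Plotkin bound M ≤ 6; given |C| = 7 > bound (violated).

Check applicability: 2d = 36, n = 31.
2d − n = 5 > 0, so Plotkin applies.
Compute d/(2d−n) = 18/5 ≈ 3.6000.
⌊d/(2d−n)⌋ = 3.
Plotkin bound: M ≤ 2·3 = 6.
Given |C| = 7, check: VIOLATED.
This |C| is above the Plotkin bound, so no binary code with n = 31, d = 18 and 7 codewords exists.


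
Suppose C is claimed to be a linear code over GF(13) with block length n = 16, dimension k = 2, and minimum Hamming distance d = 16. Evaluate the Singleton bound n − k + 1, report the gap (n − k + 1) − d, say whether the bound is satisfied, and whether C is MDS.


Singleton RHS = n − k + 1 = 15, slack = -1, bound violated (no such code; not MDS).

Singleton bound: d ≤ n − k + 1.
Here n = 16, k = 2, so n − k + 1 = 15.
Given d = 16, check d ≤ 15: NO.
Slack = (n − k + 1) − d = -1.
The slack is negative: d = 16 exceeds n − k + 1 = 15 by 1, so the Singleton bound is violated and no linear [16, 2, 16]_13 code can exist. In particular it is not MDS (MDS requires d = n − k + 1 exactly).
Description: the claimed parameters are [16, 2, 16]_13; such a code would be impossible (violates the Singleton bound).


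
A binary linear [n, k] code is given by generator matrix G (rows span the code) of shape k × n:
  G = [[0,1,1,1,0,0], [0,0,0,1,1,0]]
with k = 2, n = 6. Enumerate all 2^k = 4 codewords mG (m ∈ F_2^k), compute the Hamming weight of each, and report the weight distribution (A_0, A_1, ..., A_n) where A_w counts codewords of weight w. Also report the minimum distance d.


Weight distribution: A_0 = 1, A_2 = 1, A_3 = 2. Minimum distance d = 2.

Enumerate all 2^2 = 4 messages m ∈ F_2^2.
For each, compute codeword c = mG in F_2^6, then tally its weight.
  m = 00 → c = 000000, weight = 0.
  m = 10 → c = 011100, weight = 3.
  m = 01 → c = 000110, weight = 2.
  m = 11 → c = 011010, weight = 3.
Tally weights:
  weight 0: 1 codewords.
  weight 2: 1 codewords.
  weight 3: 2 codewords.
Minimum distance d = smallest w > 0 with A_w > 0 = 2.
Sanity: Σ A_w = 4 = 2^2 = 4 ✓.


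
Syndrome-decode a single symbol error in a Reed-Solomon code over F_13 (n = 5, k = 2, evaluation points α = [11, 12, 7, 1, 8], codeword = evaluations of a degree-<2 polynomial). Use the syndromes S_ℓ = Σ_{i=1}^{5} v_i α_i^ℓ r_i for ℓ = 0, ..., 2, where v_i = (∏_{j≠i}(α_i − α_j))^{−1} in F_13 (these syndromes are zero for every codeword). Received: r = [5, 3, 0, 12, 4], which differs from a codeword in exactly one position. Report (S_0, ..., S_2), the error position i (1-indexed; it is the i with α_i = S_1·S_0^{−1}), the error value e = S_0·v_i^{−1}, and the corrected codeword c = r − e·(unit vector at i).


S = (1, 8, 12), error at position 5, error magnitude e = 6, c = [5, 3, 0, 12, 11].

Step 1: column multipliers v_i = (∏_{j≠i}(α_i − α_j))^{−1} mod 13.
  i = 1 (α = 11): (11−12)(11−7)(11−1)(11−8) = (−1)·4·10·3 = −120 ≡ 10, so v_1 = 10^{−1} = 4 (mod 13).
  i = 2 (α = 12): (12−11)(12−7)(12−1)(12−8) = 1·5·11·4 = 220 ≡ 12, so v_2 = 12^{−1} = 12 (mod 13).
  i = 3 (α = 7): (7−11)(7−12)(7−1)(7−8) = (−4)·(−5)·6·(−1) = −120 ≡ 10, so v_3 = 10^{−1} = 4 (mod 13).
  i = 4 (α = 1): (1−11)(1−12)(1−7)(1−8) = (−10)·(−11)·(−6)·(−7) = 4620 ≡ 5, so v_4 = 5^{−1} = 8 (mod 13).
  i = 5 (α = 8): (8−11)(8−12)(8−7)(8−1) = (−3)·(−4)·1·7 = 84 ≡ 6, so v_5 = 6^{−1} = 11 (mod 13).
  v = [4, 12, 4, 8, 11].
Step 2: syndromes of r = [5, 3, 0, 12, 4] (all sums mod 13).
  S_0 = Σ v_i r_i = 4·5 + 12·3 + 4·0 + 8·12 + 11·4 = 196 ≡ 1.
  S_1 = Σ v_i α_i r_i = 4·11·5 + 12·12·3 + 4·7·0 + 8·1·12 + 11·8·4 = 1100 ≡ 8.
  α_i^2 mod 13 = [4, 1, 10, 1, 12].
  S_2 = Σ v_i α_i^2 r_i = 4·4·5 + 12·1·3 + 4·10·0 + 8·1·12 + 11·12·4 = 740 ≡ 12.
  S = (1, 8, 12) ≠ 0, so r is not a codeword (an error is present).
Step 3: locate the error. For a single error e at position i, S_ℓ = v_i·e·α_i^ℓ, so α_err = S_1/S_0.
  S_0^{−1} = 1^{−1} = 1 (mod 13), so α_err = 8·1 = 8 ≡ 8 = α_5. Error position i = 5.
  Consistency check: S_2/S_1 = 12·5 = 60 ≡ 8 = α_err ✓ (single-error assumption holds).
Step 4: error magnitude e = S_0/v_5 = S_0·∏_{j≠5}(α_5 − α_j) = 1·6 = 6 ≡ 6 (mod 13).
Step 5: correct position 5: c_5 = r_5 − e = 4 − 6 ≡ 11 (mod 13). Hence c = [5, 3, 0, 12, 11].
  Check: interpolating c through the α_i gives m(x) = 1 + 11·x (degree < 2) with m(α_i) = c_i for every i, so c is indeed a codeword.


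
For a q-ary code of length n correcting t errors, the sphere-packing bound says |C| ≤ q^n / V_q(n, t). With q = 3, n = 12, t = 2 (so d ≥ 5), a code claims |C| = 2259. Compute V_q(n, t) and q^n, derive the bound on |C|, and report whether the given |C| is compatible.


V_q(n, t) = 289, q^n = 531441, Hamming bound = 1838, |C| = 2259 > bound (violated).

Step 1: Compute V_q(n, t) = Σ_{j=0}^2 C(n, j) (q−1)^j.
  j = 0: C(12,0)·(2)^0 = 1·1 = 1.
  j = 1: C(12,1)·(2)^1 = 12·2 = 24.
  j = 2: C(12,2)·(2)^2 = 66·4 = 264.
  V_q(n, t) = 1 + 24 + 264 = 289.
Step 2: q^n = 3^12 = 531441.
Step 3: Hamming bound ⌊q^n / V_q(n,t)⌋ = ⌊531441/289⌋ = 1838.
Step 4: Compare |C| = 2259 to 1838: violated.
The claimed |C| lies above the Hamming bound, so no 3-ary code of length 12 with d ≥ 5 can have 2259 codewords.


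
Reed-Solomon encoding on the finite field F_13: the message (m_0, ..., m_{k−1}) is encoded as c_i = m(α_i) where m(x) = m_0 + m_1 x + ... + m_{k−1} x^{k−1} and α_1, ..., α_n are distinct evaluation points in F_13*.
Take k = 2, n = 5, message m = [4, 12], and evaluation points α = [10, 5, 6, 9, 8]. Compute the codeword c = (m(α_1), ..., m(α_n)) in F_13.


c = [7, 12, 11, 8, 9]

Message polynomial: m(x) = 4 + 12·x (mod 13).
For each evaluation point α_i, compute m(α_i) mod 13:
  α_1 = 10: Horner steps 12 → 7, so m(10) = 7.
  α_2 = 5: Horner steps 12 → 12, so m(5) = 12.
  α_3 = 6: Horner steps 12 → 11, so m(6) = 11.
  α_4 = 9: Horner steps 12 → 8, so m(9) = 8.
  α_5 = 8: Horner steps 12 → 9, so m(8) = 9.
Codeword c = [7, 12, 11, 8, 9] ∈ F_13^5.


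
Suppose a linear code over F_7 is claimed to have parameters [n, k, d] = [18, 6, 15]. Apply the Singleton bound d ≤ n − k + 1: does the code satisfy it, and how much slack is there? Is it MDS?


Singleton RHS = n − k + 1 = 13, slack = -2, bound violated (no such code; not MDS).

Singleton bound: d ≤ n − k + 1.
Here n = 18, k = 6, so n − k + 1 = 13.
Given d = 15, check d ≤ 13: NO.
Slack = (n − k + 1) − d = -2.
The slack is negative: d = 15 exceeds n − k + 1 = 13 by 2, so the Singleton bound is violated and no linear [18, 6, 15]_7 code can exist. In particular it is not MDS (MDS requires d = n − k + 1 exactly).
Description: the claimed parameters are [18, 6, 15]_7; such a code would be impossible (violates the Singleton bound).


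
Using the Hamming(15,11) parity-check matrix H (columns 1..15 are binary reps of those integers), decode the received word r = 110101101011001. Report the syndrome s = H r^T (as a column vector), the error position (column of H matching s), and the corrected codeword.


s = (0, 1, 1, 1)^T, error position = 7, corrected codeword c = 110101001011001

Compute s = H r^T mod 2 one row at a time:
  s_1 = 0 + 1 + 0 + 1 + 1 + 0 + 0 + 1 = 4 ≡ 0 (mod 2).
  s_2 = 1 + 0 + 1 + 1 + 1 + 0 + 0 + 1 = 5 ≡ 1 (mod 2).
  s_3 = 1 + 0 + 1 + 1 + 0 + 1 + 0 + 1 = 5 ≡ 1 (mod 2).
  s_4 = 1 + 0 + 0 + 1 + 1 + 1 + 0 + 1 = 5 ≡ 1 (mod 2).
s = (0, 1, 1, 1)^T — this equals column 7 of H (binary 0111), so error is at position 7.
Correct: flip bit 7 of r = 110101101011001 to get c = 110101001011001.


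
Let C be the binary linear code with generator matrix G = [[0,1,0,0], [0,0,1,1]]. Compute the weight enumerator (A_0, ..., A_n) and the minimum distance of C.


Weight distribution: A_0 = 1, A_1 = 1, A_2 = 1, A_3 = 1. Minimum distance d = 1.

Enumerate all 2^2 = 4 messages m ∈ F_2^2.
For each, compute codeword c = mG in F_2^4, then tally its weight.
  m = 00 → c = 0000, weight = 0.
  m = 10 → c = 0100, weight = 1.
  m = 01 → c = 0011, weight = 2.
  m = 11 → c = 0111, weight = 3.
Tally weights:
  weight 0: 1 codewords.
  weight 1: 1 codewords.
  weight 2: 1 codewords.
  weight 3: 1 codewords.
Minimum distance d = smallest w > 0 with A_w > 0 = 1.
Sanity: Σ A_w = 4 = 2^2 = 4 ✓.


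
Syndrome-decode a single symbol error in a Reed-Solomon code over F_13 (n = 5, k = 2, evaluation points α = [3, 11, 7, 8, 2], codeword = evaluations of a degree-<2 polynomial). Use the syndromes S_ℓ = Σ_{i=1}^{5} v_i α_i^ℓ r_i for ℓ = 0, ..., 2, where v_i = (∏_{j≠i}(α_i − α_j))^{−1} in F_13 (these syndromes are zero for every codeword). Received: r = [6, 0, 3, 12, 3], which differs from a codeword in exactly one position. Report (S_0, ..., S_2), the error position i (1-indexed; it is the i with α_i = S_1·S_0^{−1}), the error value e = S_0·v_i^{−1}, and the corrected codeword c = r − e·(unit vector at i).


S = (11, 9, 5), error at position 5, error magnitude e = 6, c = [6, 0, 3, 12, 10].

Step 1: column multipliers v_i = (∏_{j≠i}(α_i − α_j))^{−1} mod 13.
  i = 1 (α = 3): (3−11)(3−7)(3−8)(3−2) = (−8)·(−4)·(−5)·1 = −160 ≡ 9, so v_1 = 9^{−1} = 3 (mod 13).
  i = 2 (α = 11): (11−3)(11−7)(11−8)(11−2) = 8·4·3·9 = 864 ≡ 6, so v_2 = 6^{−1} = 11 (mod 13).
  i = 3 (α = 7): (7−3)(7−11)(7−8)(7−2) = 4·(−4)·(−1)·5 = 80 ≡ 2, so v_3 = 2^{−1} = 7 (mod 13).
  i = 4 (α = 8): (8−3)(8−11)(8−7)(8−2) = 5·(−3)·1·6 = −90 ≡ 1, so v_4 = 1^{−1} = 1 (mod 13).
  i = 5 (α = 2): (2−3)(2−11)(2−7)(2−8) = (−1)·(−9)·(−5)·(−6) = 270 ≡ 10, so v_5 = 10^{−1} = 4 (mod 13).
  v = [3, 11, 7, 1, 4].
Step 2: syndromes of r = [6, 0, 3, 12, 3] (all sums mod 13).
  S_0 = Σ v_i r_i = 3·6 + 11·0 + 7·3 + 1·12 + 4·3 = 63 ≡ 11.
  S_1 = Σ v_i α_i r_i = 3·3·6 + 11·11·0 + 7·7·3 + 1·8·12 + 4·2·3 = 321 ≡ 9.
  α_i^2 mod 13 = [9, 4, 10, 12, 4].
  S_2 = Σ v_i α_i^2 r_i = 3·9·6 + 11·4·0 + 7·10·3 + 1·12·12 + 4·4·3 = 564 ≡ 5.
  S = (11, 9, 5) ≠ 0, so r is not a codeword (an error is present).
Step 3: locate the error. For a single error e at position i, S_ℓ = v_i·e·α_i^ℓ, so α_err = S_1/S_0.
  S_0^{−1} = 11^{−1} = 6 (mod 13), so α_err = 9·6 = 54 ≡ 2 = α_5. Error position i = 5.
  Consistency check: S_2/S_1 = 5·3 = 15 ≡ 2 = α_err ✓ (single-error assumption holds).
Step 4: error magnitude e = S_0/v_5 = S_0·∏_{j≠5}(α_5 − α_j) = 11·10 = 110 ≡ 6 (mod 13).
Step 5: correct position 5: c_5 = r_5 − e = 3 − 6 ≡ 10 (mod 13). Hence c = [6, 0, 3, 12, 10].
  Check: interpolating c through the α_i gives m(x) = 5 + 9·x (degree < 2) with m(α_i) = c_i for every i, so c is indeed a codeword.


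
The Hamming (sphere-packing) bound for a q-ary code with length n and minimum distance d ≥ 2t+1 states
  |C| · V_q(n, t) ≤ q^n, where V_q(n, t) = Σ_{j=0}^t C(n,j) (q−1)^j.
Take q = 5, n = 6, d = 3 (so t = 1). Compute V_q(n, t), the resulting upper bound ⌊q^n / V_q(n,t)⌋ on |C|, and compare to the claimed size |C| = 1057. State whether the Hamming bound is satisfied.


V_q(n, t) = 25, q^n = 15625, Hamming bound = 625, |C| = 1057 > bound (violated).

Step 1: Compute V_q(n, t) = Σ_{j=0}^1 C(n, j) (q−1)^j.
  j = 0: C(6,0)·(4)^0 = 1·1 = 1.
  j = 1: C(6,1)·(4)^1 = 6·4 = 24.
  V_q(n, t) = 1 + 24 = 25.
Step 2: q^n = 5^6 = 15625.
Step 3: Hamming bound ⌊q^n / V_q(n,t)⌋ = ⌊15625/25⌋ = 625.
Step 4: Compare |C| = 1057 to 625: violated.
The claimed |C| lies above the Hamming bound, so no 5-ary code of length 6 with d ≥ 3 can have 1057 codewords.
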